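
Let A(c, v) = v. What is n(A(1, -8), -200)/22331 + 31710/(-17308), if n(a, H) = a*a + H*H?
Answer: -7344149/193252474 ≈ -0.038003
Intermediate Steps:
n(a, H) = H² + a² (n(a, H) = a² + H² = H² + a²)
n(A(1, -8), -200)/22331 + 31710/(-17308) = ((-200)² + (-8)²)/22331 + 31710/(-17308) = (40000 + 64)*(1/22331) + 31710*(-1/17308) = 40064*(1/22331) - 15855/8654 = 40064/22331 - 15855/8654 = -7344149/193252474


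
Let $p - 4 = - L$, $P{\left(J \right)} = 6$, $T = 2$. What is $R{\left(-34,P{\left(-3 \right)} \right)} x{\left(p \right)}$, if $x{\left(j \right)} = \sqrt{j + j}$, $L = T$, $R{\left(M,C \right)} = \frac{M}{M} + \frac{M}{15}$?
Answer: $- \frac{38}{15} \approx -2.5333$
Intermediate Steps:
$R{\left(M,C \right)} = 1 + \frac{M}{15}$ ($R{\left(M,C \right)} = 1 + M \frac{1}{15} = 1 + \frac{M}{15}$)
$L = 2$
$p = 2$ ($p = 4 - 2 = 2$)
$x{\left(j \right)} = \sqrt{2} \sqrt{j}$ ($x{\left(j \right)} = \sqrt{2 j} = \sqrt{2} \sqrt{j}$)
$R{\left(-34,P{\left(-3 \right)} \right)} x{\left(p \right)} = \left(1 + \frac{1}{15} \left(-34\right)\right) \sqrt{2} \sqrt{2} = \left(1 - \frac{34}{15}\right) 2 = \left(- \frac{19}{15}\right) 2 = - \frac{38}{15}$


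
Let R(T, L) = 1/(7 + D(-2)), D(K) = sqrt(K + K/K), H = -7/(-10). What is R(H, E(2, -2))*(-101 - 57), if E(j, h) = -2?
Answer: -553/25 + 79*I/25 ≈ -22.12 + 3.16*I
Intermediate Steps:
H = 7/10 (H = -7*(-1/10) = 7/10 ≈ 0.70000)
D(K) = sqrt(1 + K) (D(K) = sqrt(K + 1) = sqrt(1 + K))
R(T, L) = (7 - I)/50 (R(T, L) = 1/(7 + sqrt(1 - 2)) = 1/(7 + sqrt(-1)) = 1/(7 + I) = (7 - I)/50)
R(H, E(2, -2))*(-101 - 57) = (7/50 - I/50)*(-101 - 57) = (7/50 - I/50)*(-158) = -553/25 + 79*I/25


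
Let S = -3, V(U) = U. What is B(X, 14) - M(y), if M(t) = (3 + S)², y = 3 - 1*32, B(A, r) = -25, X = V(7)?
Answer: -25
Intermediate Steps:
X = 7
y = -29 (y = 3 - 32 = -29)
M(t) = 0 (M(t) = (3 - 3)² = 0² = 0)
B(X, 14) - M(y) = -25 - 1*0 = -25 + 0 = -25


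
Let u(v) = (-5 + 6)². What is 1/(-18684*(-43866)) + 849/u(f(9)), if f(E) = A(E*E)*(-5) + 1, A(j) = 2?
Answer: 695833900057/819592344 ≈ 849.00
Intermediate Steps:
f(E) = -9 (f(E) = 2*(-5) + 1 = -10 + 1 = -9)
u(v) = 1 (u(v) = 1² = 1)
1/(-18684*(-43866)) + 849/u(f(9)) = 1/(-18684*(-43866)) + 849/1 = -1/18684*(-1/43866) + 849*1 = 1/819592344 + 849 = 695833900057/819592344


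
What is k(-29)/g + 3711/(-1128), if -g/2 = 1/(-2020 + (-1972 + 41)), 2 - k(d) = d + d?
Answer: 44566043/376 ≈ 1.1853e+5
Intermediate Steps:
k(d) = 2 - 2*d (k(d) = 2 - (d + d) = 2 - 2*d)
g = 2/3951 (g = -2/(-2020 + (-1972 + 41)) = -2/(-2020 - 1931) = -2/(-3951) = -2*(-1/3951) = 2/3951 ≈ 0.00050620)
k(-29)/g + 3711/(-1128) = (2 - 2*(-29))/(2/3951) + 3711/(-1128) = (2 + 58)*(3951/2) + 3711*(-1/1128) = 60*(3951/2) - 1237/376 = 118530 - 1237/376 = 44566043/376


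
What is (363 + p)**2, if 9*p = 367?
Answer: 13205956/81 ≈ 1.6304e+5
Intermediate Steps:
p = 367/9 (p = (1/9)*367 = 367/9 ≈ 40.778)
(363 + p)**2 = (363 + 367/9)**2 = (3634/9)**2 = 13205956/81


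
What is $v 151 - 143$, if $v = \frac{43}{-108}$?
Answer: $- \frac{21937}{108} \approx -203.12$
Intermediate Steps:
$v = - \frac{43}{108}$ ($v = 43 \left(- \frac{1}{108}\right) = - \frac{43}{108} \approx -0.39815$)
$v 151 - 143 = \left(- \frac{43}{108}\right) 151 - 143 = - \frac{6493}{108} - 143 = - \frac{21937}{108}$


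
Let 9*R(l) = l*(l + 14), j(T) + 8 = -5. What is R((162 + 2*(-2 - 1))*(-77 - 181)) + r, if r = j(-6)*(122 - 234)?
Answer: 179927904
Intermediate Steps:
j(T) = -13 (j(T) = -8 - 5 = -13)
r = 1456 (r = -13*(122 - 234) = -13*(-112) = 1456)
R(l) = l*(14 + l)/9 (R(l) = (l*(l + 14))/9 = (l*(14 + l))/9 = l*(14 + l)/9)
R((162 + 2*(-2 - 1))*(-77 - 181)) + r = ((162 + 2*(-2 - 1))*(-77 - 181))*(14 + (162 + 2*(-2 - 1))*(-77 - 181))/9 + 1456 = ((162 + 2*(-3))*(-258))*(14 + (162 + 2*(-3))*(-258))/9 + 1456 = ((162 - 6)*(-258))*(14 + (162 - 6)*(-258))/9 + 1456 = (156*(-258))*(14 + 156*(-258))/9 + 1456 = (1/9)*(-40248)*(14 - 40248) + 1456 = (1/9)*(-40248)*(-40234) + 1456 = 179926448 + 1456 = 179927904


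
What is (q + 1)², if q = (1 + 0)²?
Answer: 4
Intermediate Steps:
q = 1 (q = 1² = 1)
(q + 1)² = (1 + 1)² = 2² = 4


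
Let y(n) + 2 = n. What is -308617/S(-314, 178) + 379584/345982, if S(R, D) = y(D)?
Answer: -53354560055/30446416 ≈ -1752.4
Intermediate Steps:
y(n) = -2 + n
S(R, D) = -2 + D
-308617/S(-314, 178) + 379584/345982 = -308617/(-2 + 178) + 379584/345982 = -308617/176 + 379584*(1/345982) = -308617*1/176 + 189792/172991 = -308617/176 + 189792/172991 = -53354560055/30446416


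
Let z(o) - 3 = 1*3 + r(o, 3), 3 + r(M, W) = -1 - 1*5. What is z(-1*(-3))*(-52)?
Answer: 156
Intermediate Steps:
r(M, W) = -9 (r(M, W) = -3 + (-1 - 1*5) = -3 + (-1 - 5) = -3 - 6 = -9)
z(o) = -3 (z(o) = 3 + (1*3 - 9) = 3 + (3 - 9) = 3 - 6 = -3)
z(-1*(-3))*(-52) = -3*(-52) = 156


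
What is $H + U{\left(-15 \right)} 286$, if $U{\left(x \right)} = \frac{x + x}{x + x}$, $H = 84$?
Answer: $370$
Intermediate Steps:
$U{\left(x \right)} = 1$ ($U{\left(x \right)} = \frac{2 x}{2 x} = 2 x \frac{1}{2 x} = 1$)
$H + U{\left(-15 \right)} 286 = 84 + 1 \cdot 286 = 84 + 286 = 370$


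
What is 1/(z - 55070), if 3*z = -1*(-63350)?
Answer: -3/101860 ≈ -2.9452e-5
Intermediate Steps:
z = 63350/3 (z = (-1*(-63350))/3 = (⅓)*63350 = 63350/3 ≈ 21117.)
1/(z - 55070) = 1/(63350/3 - 55070) = 1/(-101860/3) = -3/101860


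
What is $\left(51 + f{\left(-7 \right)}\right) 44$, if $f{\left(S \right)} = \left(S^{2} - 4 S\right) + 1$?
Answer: $5676$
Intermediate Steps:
$f{\left(S \right)} = 1 + S^{2} - 4 S$
$\left(51 + f{\left(-7 \right)}\right) 44 = \left(51 + \left(1 + \left(-7\right)^{2} - -28\right)\right) 44 = \left(51 + \left(1 + 49 + 28\right)\right) 44 = \left(51 + 78\right) 44 = 129 \cdot 44 = 5676$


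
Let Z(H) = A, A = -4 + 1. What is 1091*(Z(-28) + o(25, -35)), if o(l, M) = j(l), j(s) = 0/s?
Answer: -3273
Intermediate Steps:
A = -3
j(s) = 0
o(l, M) = 0
Z(H) = -3
1091*(Z(-28) + o(25, -35)) = 1091*(-3 + 0) = 1091*(-3) = -3273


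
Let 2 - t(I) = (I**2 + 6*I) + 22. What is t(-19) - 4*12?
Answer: -315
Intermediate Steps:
t(I) = -20 - I**2 - 6*I (t(I) = 2 - ((I**2 + 6*I) + 22) = 2 - (22 + I**2 + 6*I) = 2 + (-22 - I**2 - 6*I) = -20 - I**2 - 6*I)
t(-19) - 4*12 = (-20 - 1*(-19)**2 - 6*(-19)) - 4*12 = (-20 - 1*361 + 114) - 48 = (-20 - 361 + 114) - 48 = -267 - 48 = -315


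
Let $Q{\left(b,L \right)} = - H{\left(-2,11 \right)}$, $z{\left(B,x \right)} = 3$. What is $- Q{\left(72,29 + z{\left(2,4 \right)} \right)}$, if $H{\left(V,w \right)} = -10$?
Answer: $-10$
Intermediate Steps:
$Q{\left(b,L \right)} = 10$ ($Q{\left(b,L \right)} = \left(-1\right) \left(-10\right) = 10$)
$- Q{\left(72,29 + z{\left(2,4 \right)} \right)} = \left(-1\right) 10 = -10$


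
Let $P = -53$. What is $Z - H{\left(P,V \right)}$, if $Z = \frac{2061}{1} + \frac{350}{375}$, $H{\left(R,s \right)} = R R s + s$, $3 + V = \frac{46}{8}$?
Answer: $- \frac{169967}{30} \approx -5665.6$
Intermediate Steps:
$V = \frac{11}{4}$ ($V = -3 + \frac{46}{8} = -3 + 46 \cdot \frac{1}{8} = -3 + \frac{23}{4} = \frac{11}{4} \approx 2.75$)
$H{\left(R,s \right)} = s + s R^{2}$ ($H{\left(R,s \right)} = R^{2} s + s = s R^{2} + s = s + s R^{2}$)
$Z = \frac{30929}{15}$ ($Z = 2061 \cdot 1 + 350 \cdot \frac{1}{375} = 2061 + \frac{14}{15} = \frac{30929}{15} \approx 2061.9$)
$Z - H{\left(P,V \right)} = \frac{30929}{15} - \frac{11 \left(1 + \left(-53\right)^{2}\right)}{4} = \frac{30929}{15} - \frac{11 \left(1 + 2809\right)}{4} = \frac{30929}{15} - \frac{11}{4} \cdot 2810 = \frac{30929}{15} - \frac{15455}{2} = - \frac{169967}{30}$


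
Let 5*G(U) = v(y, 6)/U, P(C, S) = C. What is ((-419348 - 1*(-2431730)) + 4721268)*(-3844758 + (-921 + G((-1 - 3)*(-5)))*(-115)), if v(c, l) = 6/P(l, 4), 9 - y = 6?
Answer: -50352135821295/2 ≈ -2.5176e+13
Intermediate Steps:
y = 3 (y = 9 - 1*6 = 9 - 6 = 3)
v(c, l) = 6/l
G(U) = 1/(5*U) (G(U) = ((6/6)/U)/5 = ((6*(⅙))/U)/5 = (1/U)/5 = 1/(5*U))
((-419348 - 1*(-2431730)) + 4721268)*(-3844758 + (-921 + G((-1 - 3)*(-5)))*(-115)) = ((-419348 - 1*(-2431730)) + 4721268)*(-3844758 + (-921 + 1/(5*(((-1 - 3)*(-5)))))*(-115)) = ((-419348 + 2431730) + 4721268)*(-3844758 + (-921 + 1/(5*((-4*(-5)))))*(-115)) = (2012382 + 4721268)*(-3844758 + (-921 + (⅕)/20)*(-115)) = 6733650*(-3844758 + (-921 + (⅕)*(1/20))*(-115)) = 6733650*(-3844758 + (-921 + 1/100)*(-115)) = 6733650*(-3844758 - 92099/100*(-115)) = 6733650*(-3844758 + 2118277/20) = 6733650*(-74776883/20) = -50352135821295/2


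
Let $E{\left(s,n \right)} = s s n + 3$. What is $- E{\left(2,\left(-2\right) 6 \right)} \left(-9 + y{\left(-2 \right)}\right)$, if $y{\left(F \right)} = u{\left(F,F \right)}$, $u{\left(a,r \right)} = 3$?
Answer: $-270$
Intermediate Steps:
$y{\left(F \right)} = 3$
$E{\left(s,n \right)} = 3 + n s^{2}$ ($E{\left(s,n \right)} = s^{2} n + 3 = n s^{2} + 3 = 3 + n s^{2}$)
$- E{\left(2,\left(-2\right) 6 \right)} \left(-9 + y{\left(-2 \right)}\right) = - \left(3 + \left(-2\right) 6 \cdot 2^{2}\right) \left(-9 + 3\right) = - \left(3 - 48\right) \left(-6\right) = - \left(-45\right) \left(-6\right) = \left(-1\right) 270 = -270$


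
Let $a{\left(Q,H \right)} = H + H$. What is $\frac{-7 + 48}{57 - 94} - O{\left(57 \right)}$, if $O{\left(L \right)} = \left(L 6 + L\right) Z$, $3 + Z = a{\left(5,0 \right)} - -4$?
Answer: $- \frac{14804}{37} \approx -400.11$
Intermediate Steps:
$a{\left(Q,H \right)} = 2 H$
$Z = 1$ ($Z = -3 + \left(2 \cdot 0 - -4\right) = -3 + \left(0 + 4\right) = -3 + 4 = 1$)
$O{\left(L \right)} = 7 L$ ($O{\left(L \right)} = \left(L 6 + L\right) 1 = \left(6 L + L\right) 1 = 7 L 1 = 7 L$)
$\frac{-7 + 48}{57 - 94} - O{\left(57 \right)} = \frac{-7 + 48}{57 - 94} - 7 \cdot 57 = \frac{1}{-37} \cdot 41 - 399 = \left(- \frac{1}{37}\right) 41 - 399 = - \frac{41}{37} - 399 = - \frac{14804}{37}$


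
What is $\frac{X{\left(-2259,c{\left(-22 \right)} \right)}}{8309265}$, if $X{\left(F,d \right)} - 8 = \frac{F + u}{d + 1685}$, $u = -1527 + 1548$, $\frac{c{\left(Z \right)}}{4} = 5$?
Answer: $\frac{11402}{14167296825} \approx 8.0481 \cdot 10^{-7}$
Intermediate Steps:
$c{\left(Z \right)} = 20$ ($c{\left(Z \right)} = 4 \cdot 5 = 20$)
$u = 21$
$X{\left(F,d \right)} = 8 + \frac{21 + F}{1685 + d}$ ($X{\left(F,d \right)} = 8 + \frac{F + 21}{d + 1685} = 8 + \frac{21 + F}{1685 + d}$)
$\frac{X{\left(-2259,c{\left(-22 \right)} \right)}}{8309265} = \frac{\frac{1}{1685 + 20} \left(13501 - 2259 + 8 \cdot 20\right)}{8309265} = \frac{13501 - 2259 + 160}{1705} \cdot \frac{1}{8309265} = \frac{1}{1705} \cdot 11402 \cdot \frac{1}{8309265} = \frac{11402}{1705} \cdot \frac{1}{8309265} = \frac{11402}{14167296825}$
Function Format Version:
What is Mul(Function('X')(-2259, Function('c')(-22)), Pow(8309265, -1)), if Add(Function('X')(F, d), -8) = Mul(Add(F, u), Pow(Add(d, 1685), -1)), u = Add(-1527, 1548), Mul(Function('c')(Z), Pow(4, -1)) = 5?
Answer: Rational(11402, 14167296825) ≈ 8.0481e-7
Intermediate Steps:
Function('c')(Z) = 20 (Function('c')(Z) = Mul(4, 5) = 20)
u = 21
Function('X')(F, d) = Add(8, Mul(Pow(Add(1685, d), -1), Add(21, F))) (Function('X')(F, d) = Add(8, Mul(Add(F, 21), Pow(Add(d, 1685), -1))) = Add(8, Mul(Add(21, F), Pow(Add(1685, d), -1))) = Add(8, Mul(Pow(Add(1685, d), -1), Add(21, F))))
Mul(Function('X')(-2259, Function('c')(-22)), Pow(8309265, -1)) = Mul(Mul(Pow(Add(1685, 20), -1), Add(13501, -2259, Mul(8, 20))), Pow(8309265, -1)) = Mul(Mul(Pow(1705, -1), Add(13501, -2259, 160)), Rational(1, 8309265)) = Mul(Mul(Rational(1, 1705), 11402), Rational(1, 8309265)) = Mul(Rational(11402, 1705), Rational(1, 8309265)) = Rational(11402, 14167296825)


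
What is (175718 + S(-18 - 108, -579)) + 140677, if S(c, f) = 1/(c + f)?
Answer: 223058474/705 ≈ 3.1640e+5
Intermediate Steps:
(175718 + S(-18 - 108, -579)) + 140677 = (175718 + 1/((-18 - 108) - 579)) + 140677 = (175718 + 1/(-126 - 579)) + 140677 = (175718 + 1/(-705)) + 140677 = (175718 - 1/705) + 140677 = 123881189/705 + 140677 = 223058474/705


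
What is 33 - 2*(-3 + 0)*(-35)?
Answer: -177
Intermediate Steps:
33 - 2*(-3 + 0)*(-35) = 33 - 2*(-3)*(-35) = 33 + 6*(-35) = 33 - 210 = -177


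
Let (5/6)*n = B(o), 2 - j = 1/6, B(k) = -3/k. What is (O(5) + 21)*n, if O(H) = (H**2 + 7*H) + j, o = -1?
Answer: 1491/5 ≈ 298.20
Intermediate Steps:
j = 11/6 (j = 2 - 1/6 = 11/6 ≈ 1.8333)
n = 18/5 (n = 6*(-3/(-1))/5 = 6*(-3*(-1))/5 = (6/5)*3 = 18/5 ≈ 3.6000)
O(H) = 11/6 + H**2 + 7*H (O(H) = (H**2 + 7*H) + 11/6 = 11/6 + H**2 + 7*H)
(O(5) + 21)*n = ((11/6 + 5**2 + 7*5) + 21)*(18/5) = ((11/6 + 25 + 35) + 21)*(18/5) = (371/6 + 21)*(18/5) = (497/6)*(18/5) = 1491/5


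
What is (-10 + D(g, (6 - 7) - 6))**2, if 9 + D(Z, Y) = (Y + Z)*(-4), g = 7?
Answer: 361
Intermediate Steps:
D(Z, Y) = -9 - 4*Y - 4*Z (D(Z, Y) = -9 + (Y + Z)*(-4) = -9 + (-4*Y - 4*Z) = -9 - 4*Y - 4*Z)
(-10 + D(g, (6 - 7) - 6))**2 = (-10 + (-9 - 4*((6 - 7) - 6) - 4*7))**2 = (-10 + (-9 - 4*(-1 - 6) - 28))**2 = (-10 + (-9 - 4*(-7) - 28))**2 = (-10 + (-9 + 28 - 28))**2 = (-10 - 9)**2 = (-19)**2 = 361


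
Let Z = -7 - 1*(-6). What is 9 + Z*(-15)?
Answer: 24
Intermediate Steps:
Z = -1 (Z = -7 + 6 = -1)
9 + Z*(-15) = 9 - 1*(-15) = 9 + 15 = 24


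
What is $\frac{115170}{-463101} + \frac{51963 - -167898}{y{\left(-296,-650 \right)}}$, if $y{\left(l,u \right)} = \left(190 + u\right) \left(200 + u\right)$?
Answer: $\frac{2888061443}{3550441000} \approx 0.81344$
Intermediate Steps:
$\frac{115170}{-463101} + \frac{51963 - -167898}{y{\left(-296,-650 \right)}} = \frac{115170}{-463101} + \frac{51963 - -167898}{38000 + \left(-650\right)^{2} + 390 \left(-650\right)} = 115170 \left(- \frac{1}{463101}\right) + \frac{51963 + 167898}{38000 + 422500 - 253500} = - \frac{38390}{154367} + \frac{219861}{207000} = - \frac{38390}{154367} + 219861 \cdot \frac{1}{207000} = - \frac{38390}{154367} + \frac{24429}{23000} = \frac{2888061443}{3550441000}$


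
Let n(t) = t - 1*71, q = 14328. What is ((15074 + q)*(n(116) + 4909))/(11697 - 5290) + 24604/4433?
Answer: 645857370792/28402231 ≈ 22740.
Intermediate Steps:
n(t) = -71 + t (n(t) = t - 71 = -71 + t)
((15074 + q)*(n(116) + 4909))/(11697 - 5290) + 24604/4433 = ((15074 + 14328)*((-71 + 116) + 4909))/(11697 - 5290) + 24604/4433 = (29402*(45 + 4909))/6407 + 24604*(1/4433) = (29402*4954)*(1/6407) + 24604/4433 = 145657508*(1/6407) + 24604/4433 = 145657508/6407 + 24604/4433 = 645857370792/28402231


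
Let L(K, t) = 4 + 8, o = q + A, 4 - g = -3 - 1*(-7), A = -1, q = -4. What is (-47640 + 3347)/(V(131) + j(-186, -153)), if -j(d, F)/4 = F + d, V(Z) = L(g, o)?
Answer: -44293/1368 ≈ -32.378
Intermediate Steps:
g = 0 (g = 4 - (-3 - 1*(-7)) = 4 - (-3 + 7) = 4 - 1*4 = 4 - 4 = 0)
o = -5 (o = -4 - 1 = -5)
L(K, t) = 12
V(Z) = 12
j(d, F) = -4*F - 4*d (j(d, F) = -4*(F + d) = -4*F - 4*d)
(-47640 + 3347)/(V(131) + j(-186, -153)) = (-47640 + 3347)/(12 + (-4*(-153) - 4*(-186))) = -44293/(12 + (612 + 744)) = -44293/(12 + 1356) = -44293/1368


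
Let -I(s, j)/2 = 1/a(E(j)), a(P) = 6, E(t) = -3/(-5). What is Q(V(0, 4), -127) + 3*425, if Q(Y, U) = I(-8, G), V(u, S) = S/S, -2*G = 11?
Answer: 3824/3 ≈ 1274.7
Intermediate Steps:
E(t) = ⅗ (E(t) = -3*(-⅕) = ⅗)
G = -11/2 (G = -½*11 = -11/2 ≈ -5.5000)
I(s, j) = -⅓ (I(s, j) = -2/6 = -2*⅙ = -⅓)
V(u, S) = 1
Q(Y, U) = -⅓
Q(V(0, 4), -127) + 3*425 = -⅓ + 3*425 = -⅓ + 1275 = 3824/3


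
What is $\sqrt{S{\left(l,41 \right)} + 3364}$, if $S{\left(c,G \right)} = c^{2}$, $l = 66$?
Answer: $2 \sqrt{1930} \approx 87.864$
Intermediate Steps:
$\sqrt{S{\left(l,41 \right)} + 3364} = \sqrt{66^{2} + 3364} = \sqrt{4356 + 3364} = \sqrt{7720} = 2 \sqrt{1930}$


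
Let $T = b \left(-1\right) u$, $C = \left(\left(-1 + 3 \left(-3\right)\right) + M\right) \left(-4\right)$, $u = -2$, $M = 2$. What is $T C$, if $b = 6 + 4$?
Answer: $640$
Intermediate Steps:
$b = 10$
$C = 32$ ($C = \left(\left(-1 + 3 \left(-3\right)\right) + 2\right) \left(-4\right) = \left(\left(-1 - 9\right) + 2\right) \left(-4\right) = \left(-10 + 2\right) \left(-4\right) = \left(-8\right) \left(-4\right) = 32$)
$T = 20$ ($T = 10 \left(-1\right) \left(-2\right) = \left(-10\right) \left(-2\right) = 20$)
$T C = 20 \cdot 32 = 640$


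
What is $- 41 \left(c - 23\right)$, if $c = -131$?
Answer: $6314$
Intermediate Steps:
$- 41 \left(c - 23\right) = - 41 \left(-131 - 23\right) = \left(-41\right) \left(-154\right) = 6314$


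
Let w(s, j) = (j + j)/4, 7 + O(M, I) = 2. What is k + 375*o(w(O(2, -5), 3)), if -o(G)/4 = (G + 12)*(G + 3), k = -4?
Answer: -91129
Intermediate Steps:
O(M, I) = -5 (O(M, I) = -7 + 2 = -5)
w(s, j) = j/2 (w(s, j) = (2*j)*(¼) = j/2)
o(G) = -4*(3 + G)*(12 + G) (o(G) = -4*(G + 12)*(G + 3) = -4*(12 + G)*(3 + G) = -4*(3 + G)*(12 + G))
k + 375*o(w(O(2, -5), 3)) = -4 + 375*(-144 - 30*3 - 4*((½)*3)²) = -4 + 375*(-144 - 60*3/2 - 4*(3/2)²) = -4 + 375*(-144 - 90 - 4*9/4) = -4 + 375*(-144 - 90 - 9) = -4 + 375*(-243) = -4 - 91125 = -91129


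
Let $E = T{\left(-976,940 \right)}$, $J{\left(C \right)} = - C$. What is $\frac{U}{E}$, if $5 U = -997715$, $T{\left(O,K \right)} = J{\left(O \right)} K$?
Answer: $- \frac{199543}{917440} \approx -0.2175$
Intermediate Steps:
$T{\left(O,K \right)} = - K O$ ($T{\left(O,K \right)} = - O K = - K O$)
$U = -199543$ ($U = \frac{1}{5} \left(-997715\right) = -199543$)
$E = 917440$ ($E = \left(-1\right) 940 \left(-976\right) = 917440$)
$\frac{U}{E} = - \frac{199543}{917440}$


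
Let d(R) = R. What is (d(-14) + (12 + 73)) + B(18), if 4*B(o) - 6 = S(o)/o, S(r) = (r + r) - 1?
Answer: 5255/72 ≈ 72.986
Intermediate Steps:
S(r) = -1 + 2*r (S(r) = 2*r - 1 = -1 + 2*r)
B(o) = 3/2 + (-1 + 2*o)/(4*o) (B(o) = 3/2 + ((-1 + 2*o)/o)/4 = 3/2 + (-1 + 2*o)/(4*o))
(d(-14) + (12 + 73)) + B(18) = (-14 + (12 + 73)) + (2 - ¼/18) = (-14 + 85) + (2 - ¼*1/18) = 71 + (2 - 1/72) = 71 + 143/72 = 5255/72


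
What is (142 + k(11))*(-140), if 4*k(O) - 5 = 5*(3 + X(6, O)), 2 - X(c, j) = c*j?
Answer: -9380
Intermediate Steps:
X(c, j) = 2 - c*j
k(O) = 15/2 - 15*O/2 (k(O) = 5/4 + (5*(3 + (2 - 1*6*O)))/4 = 5/4 + (5*(3 + (2 - 6*O)))/4 = 5/4 + (5*(5 - 6*O))/4 = 5/4 + (25 - 30*O)/4 = 5/4 + (25/4 - 15*O/2) = 15/2 - 15*O/2)
(142 + k(11))*(-140) = (142 + (15/2 - 15/2*11))*(-140) = (142 + (15/2 - 165/2))*(-140) = (142 - 75)*(-140) = 67*(-140) = -9380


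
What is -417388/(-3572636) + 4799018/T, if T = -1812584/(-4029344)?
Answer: 93863703480588289/8798509309 ≈ 1.0668e+7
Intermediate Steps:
T = 226573/503668 (T = -1812584*(-1/4029344) = 226573/503668 ≈ 0.44985)
-417388/(-3572636) + 4799018/T = -417388/(-3572636) + 4799018/(226573/503668) = -417388*(-1/3572636) + 4799018*(503668/226573) = 104347/893159 + 2417111798024/226573 = 93863703480588289/8798509309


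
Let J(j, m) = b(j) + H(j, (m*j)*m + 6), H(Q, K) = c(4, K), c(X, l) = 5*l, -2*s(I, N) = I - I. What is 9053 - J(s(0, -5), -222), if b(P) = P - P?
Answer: 9023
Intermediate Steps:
s(I, N) = 0 (s(I, N) = -(I - I)/2 = -½*0 = 0)
H(Q, K) = 5*K
b(P) = 0
J(j, m) = 30 + 5*j*m² (J(j, m) = 0 + 5*((m*j)*m + 6) = 0 + 5*((j*m)*m + 6) = 0 + 5*(j*m² + 6) = 0 + 5*(6 + j*m²) = 0 + (30 + 5*j*m²) = 30 + 5*j*m²)
9053 - J(s(0, -5), -222) = 9053 - (30 + 5*0*(-222)²) = 9053 - (30 + 5*0*49284) = 9053 - (30 + 0) = 9053 - 1*30 = 9053 - 30 = 9023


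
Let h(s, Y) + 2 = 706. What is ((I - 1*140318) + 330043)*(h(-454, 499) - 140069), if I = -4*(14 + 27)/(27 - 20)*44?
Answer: -184081514535/7 ≈ -2.6297e+10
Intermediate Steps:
h(s, Y) = 704 (h(s, Y) = -2 + 706 = 704)
I = -7216/7 (I = -164/7*44 = -7216/7 ≈ -1030.9)
((I - 1*140318) + 330043)*(h(-454, 499) - 140069) = ((-7216/7 - 1*140318) + 330043)*(704 - 140069) = ((-7216/7 - 140318) + 330043)*(-139365) = (-989442/7 + 330043)*(-139365) = (1320859/7)*(-139365) = -184081514535/7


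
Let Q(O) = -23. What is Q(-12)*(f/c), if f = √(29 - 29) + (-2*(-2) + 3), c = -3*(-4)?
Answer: -161/12 ≈ -13.417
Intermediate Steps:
c = 12
f = 7 (f = √0 + (4 + 3) = 0 + 7 = 7)
Q(-12)*(f/c) = -161/12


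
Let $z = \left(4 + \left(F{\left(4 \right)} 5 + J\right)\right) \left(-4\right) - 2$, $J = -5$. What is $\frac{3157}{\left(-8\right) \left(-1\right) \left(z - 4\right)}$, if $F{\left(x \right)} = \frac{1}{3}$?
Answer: $- \frac{9471}{208} \approx -45.534$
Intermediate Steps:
$F{\left(x \right)} = \frac{1}{3}$
$z = - \frac{14}{3}$ ($z = \left(4 + \left(\frac{1}{3} \cdot 5 - 5\right)\right) \left(-4\right) - 2 = \left(4 + \left(\frac{5}{3} - 5\right)\right) \left(-4\right) - 2 = \left(4 - \frac{10}{3}\right) \left(-4\right) - 2 = \frac{2}{3} \left(-4\right) - 2 = - \frac{8}{3} - 2 = - \frac{14}{3} \approx -4.6667$)
$\frac{3157}{\left(-8\right) \left(-1\right) \left(z - 4\right)} = \frac{3157}{\left(-8\right) \left(-1\right) \left(- \frac{14}{3} - 4\right)} = \frac{3157}{8 \left(- \frac{26}{3}\right)} = \frac{3157}{- \frac{208}{3}} = 3157 \left(- \frac{3}{208}\right) = - \frac{9471}{208}$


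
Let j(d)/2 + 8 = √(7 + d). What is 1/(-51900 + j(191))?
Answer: -12979/673817566 - 3*√22/1347635132 ≈ -1.9272e-5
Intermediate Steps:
j(d) = -16 + 2*√(7 + d)
1/(-51900 + j(191)) = 1/(-51900 + (-16 + 2*√(7 + 191))) = 1/(-51900 + (-16 + 2*√198)) = 1/(-51900 + (-16 + 2*(3*√22))) = 1/(-51900 + (-16 + 6*√22)) = 1/(-51916 + 6*√22)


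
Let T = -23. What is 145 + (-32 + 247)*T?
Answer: -4800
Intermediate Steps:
145 + (-32 + 247)*T = 145 + (-32 + 247)*(-23) = 145 + 215*(-23) = 145 - 4945 = -4800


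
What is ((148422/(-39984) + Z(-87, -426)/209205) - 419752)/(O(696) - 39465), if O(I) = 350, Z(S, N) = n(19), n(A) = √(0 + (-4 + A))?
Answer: 559450413/52132472 - √15/8183053575 ≈ 10.731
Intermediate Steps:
n(A) = √(-4 + A)
Z(S, N) = √15 (Z(S, N) = √(-4 + 19) = √15)
((148422/(-39984) + Z(-87, -426)/209205) - 419752)/(O(696) - 39465) = ((148422/(-39984) + √15/209205) - 419752)/(350 - 39465) = ((148422*(-1/39984) + √15*(1/209205)) - 419752)/(-39115) = ((-24737/6664 + √15/209205) - 419752)*(-1/39115) = (-2797252065/6664 + √15/209205)*(-1/39115) = 559450413/52132472 - √15/8183053575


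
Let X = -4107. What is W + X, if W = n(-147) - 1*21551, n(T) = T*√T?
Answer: -25658 - 1029*I*√3 ≈ -25658.0 - 1782.3*I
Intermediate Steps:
n(T) = T^(3/2)
W = -21551 - 1029*I*√3 (W = (-147)^(3/2) - 1*21551 = -1029*I*√3 - 21551 = -21551 - 1029*I*√3 ≈ -21551.0 - 1782.3*I)
W + X = (-21551 - 1029*I*√3) - 4107 = -25658 - 1029*I*√3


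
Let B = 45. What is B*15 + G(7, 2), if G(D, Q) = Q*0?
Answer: 675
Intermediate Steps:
G(D, Q) = 0
B*15 + G(7, 2) = 45*15 + 0 = 675 + 0 = 675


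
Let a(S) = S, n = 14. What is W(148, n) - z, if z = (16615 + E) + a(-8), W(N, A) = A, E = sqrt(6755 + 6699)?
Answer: -16593 - 31*sqrt(14) ≈ -16709.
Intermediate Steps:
E = 31*sqrt(14) (E = sqrt(13454) = 31*sqrt(14) ≈ 115.99)
z = 16607 + 31*sqrt(14) (z = (16615 + 31*sqrt(14)) - 8 = 16607 + 31*sqrt(14) ≈ 16723.)
W(148, n) - z = 14 - (16607 + 31*sqrt(14)) = 14 + (-16607 - 31*sqrt(14)) = -16593 - 31*sqrt(14)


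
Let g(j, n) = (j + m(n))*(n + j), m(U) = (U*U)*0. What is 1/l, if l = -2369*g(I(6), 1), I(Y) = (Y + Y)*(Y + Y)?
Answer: -1/49464720 ≈ -2.0216e-8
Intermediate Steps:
I(Y) = 4*Y**2 (I(Y) = (2*Y)*(2*Y) = 4*Y**2)
m(U) = 0 (m(U) = U**2*0 = 0)
g(j, n) = j*(j + n) (g(j, n) = (j + 0)*(n + j) = j*(j + n))
l = -49464720 (l = -2369*4*6**2*(4*6**2 + 1) = -2369*4*36*(4*36 + 1) = -341136*(144 + 1) = -341136*145 = -2369*20880 = -49464720)
1/l = 1/(-49464720) = -1/49464720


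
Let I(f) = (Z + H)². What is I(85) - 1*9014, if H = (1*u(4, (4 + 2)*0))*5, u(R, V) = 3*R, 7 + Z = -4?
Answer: -6613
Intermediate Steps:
Z = -11 (Z = -7 - 4 = -11)
H = 60 (H = (1*(3*4))*5 = (1*12)*5 = 12*5 = 60)
I(f) = 2401 (I(f) = (-11 + 60)² = 49² = 2401)
I(85) - 1*9014 = 2401 - 1*9014 = 2401 - 9014 = -6613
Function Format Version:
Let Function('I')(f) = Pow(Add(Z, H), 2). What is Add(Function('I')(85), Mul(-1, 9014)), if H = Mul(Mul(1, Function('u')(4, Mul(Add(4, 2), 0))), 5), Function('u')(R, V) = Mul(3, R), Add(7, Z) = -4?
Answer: -6613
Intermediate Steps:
Z = -11 (Z = Add(-7, -4) = -11)
H = 60 (H = Mul(Mul(1, Mul(3, 4)), 5) = Mul(Mul(1, 12), 5) = Mul(12, 5) = 60)
Function('I')(f) = 2401 (Function('I')(f) = Pow(Add(-11, 60), 2) = Pow(49, 2) = 2401)
Add(Function('I')(85), Mul(-1, 9014)) = Add(2401, Mul(-1, 9014)) = Add(2401, -9014) = -6613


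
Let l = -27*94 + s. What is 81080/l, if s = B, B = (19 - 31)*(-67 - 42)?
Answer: -8108/123 ≈ -65.919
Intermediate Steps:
B = 1308 (B = -12*(-109) = 1308)
s = 1308
l = -1230 (l = -27*94 + 1308 = -2538 + 1308 = -1230)
81080/l = 81080/(-1230) = 81080*(-1/1230) = -8108/123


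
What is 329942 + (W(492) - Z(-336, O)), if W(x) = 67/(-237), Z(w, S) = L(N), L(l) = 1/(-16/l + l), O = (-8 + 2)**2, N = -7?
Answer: 860158610/2607 ≈ 3.2994e+5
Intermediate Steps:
O = 36 (O = (-6)**2 = 36)
L(l) = 1/(l - 16/l)
Z(w, S) = -7/33 (Z(w, S) = -7/(-16 + (-7)**2) = -7/(-16 + 49) = -7/33)
W(x) = -67/237 (W(x) = 67*(-1/237) = -67/237)
329942 + (W(492) - Z(-336, O)) = 329942 + (-67/237 - 1*(-7/33)) = 329942 + (-67/237 + 7/33) = 329942 - 184/2607 = 860158610/2607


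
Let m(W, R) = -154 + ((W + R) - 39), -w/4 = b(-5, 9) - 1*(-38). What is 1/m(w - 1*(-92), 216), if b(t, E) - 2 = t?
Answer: -1/25 ≈ -0.040000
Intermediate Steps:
b(t, E) = 2 + t
w = -140 (w = -4*((2 - 5) - 1*(-38)) = -4*(-3 + 38) = -4*35 = -140)
m(W, R) = -193 + R + W (m(W, R) = -154 + ((R + W) - 39) = -154 + (-39 + R + W) = -193 + R + W)
1/m(w - 1*(-92), 216) = 1/(-193 + 216 + (-140 - 1*(-92))) = 1/(-193 + 216 + (-140 + 92)) = 1/(-193 + 216 - 48) = 1/(-25) = -1/25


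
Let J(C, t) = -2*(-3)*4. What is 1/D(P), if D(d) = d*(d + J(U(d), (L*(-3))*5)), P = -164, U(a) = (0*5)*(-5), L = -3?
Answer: 1/22960 ≈ 4.3554e-5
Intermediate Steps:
U(a) = 0 (U(a) = 0*(-5) = 0)
J(C, t) = 24 (J(C, t) = 6*4 = 24)
D(d) = d*(24 + d) (D(d) = d*(d + 24) = d*(24 + d))
1/D(P) = 1/(-164*(24 - 164)) = 1/(-164*(-140)) = 1/22960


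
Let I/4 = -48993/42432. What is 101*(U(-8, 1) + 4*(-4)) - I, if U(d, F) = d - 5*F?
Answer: -10340613/3536 ≈ -2924.4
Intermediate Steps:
I = -16331/3536 (I = 4*(-48993/42432) = 4*(-48993*1/42432) = 4*(-16331/14144) = -16331/3536 ≈ -4.6185)
101*(U(-8, 1) + 4*(-4)) - I = 101*((-8 - 5*1) + 4*(-4)) - 1*(-16331/3536) = 101*((-8 - 5) - 16) + 16331/3536 = 101*(-13 - 16) + 16331/3536 = 101*(-29) + 16331/3536 = -2929 + 16331/3536 = -10340613/3536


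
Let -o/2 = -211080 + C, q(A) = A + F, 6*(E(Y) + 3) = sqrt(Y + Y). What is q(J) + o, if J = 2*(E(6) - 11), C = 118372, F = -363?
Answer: 185025 + 2*sqrt(3)/3 ≈ 1.8503e+5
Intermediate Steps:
E(Y) = -3 + sqrt(2)*sqrt(Y)/6 (E(Y) = -3 + sqrt(Y + Y)/6 = -3 + sqrt(2*Y)/6 = -3 + (sqrt(2)*sqrt(Y))/6 = -3 + sqrt(2)*sqrt(Y)/6)
J = -28 + 2*sqrt(3)/3 (J = 2*((-3 + sqrt(2)*sqrt(6)/6) - 11) = 2*((-3 + sqrt(3)/3) - 11) = 2*(-14 + sqrt(3)/3) = -28 + 2*sqrt(3)/3 ≈ -26.845)
q(A) = -363 + A (q(A) = A - 363 = -363 + A)
o = 185416 (o = -2*(-211080 + 118372) = -2*(-92708) = 185416)
q(J) + o = (-363 + (-28 + 2*sqrt(3)/3)) + 185416 = (-391 + 2*sqrt(3)/3) + 185416 = 185025 + 2*sqrt(3)/3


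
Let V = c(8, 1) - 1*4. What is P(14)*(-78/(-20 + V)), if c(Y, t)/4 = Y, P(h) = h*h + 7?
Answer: -7917/4 ≈ -1979.3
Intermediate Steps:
P(h) = 7 + h² (P(h) = h² + 7 = 7 + h²)
c(Y, t) = 4*Y
V = 28 (V = 4*8 - 1*4 = 32 - 4 = 28)
P(14)*(-78/(-20 + V)) = (7 + 14²)*(-78/(-20 + 28)) = (7 + 196)*(-78/8) = 203*(-78*⅛) = 203*(-39/4) = -7917/4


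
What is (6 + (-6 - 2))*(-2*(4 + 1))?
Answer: 20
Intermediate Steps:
(6 + (-6 - 2))*(-2*(4 + 1)) = (6 - 8)*(-2*5) = -2*(-10) = 20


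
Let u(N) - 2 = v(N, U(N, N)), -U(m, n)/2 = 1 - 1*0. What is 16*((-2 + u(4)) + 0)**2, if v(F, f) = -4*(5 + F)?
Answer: 20736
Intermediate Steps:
U(m, n) = -2 (U(m, n) = -2*(1 - 1*0) = -2*(1 + 0) = -2*1 = -2)
v(F, f) = -20 - 4*F
u(N) = -18 - 4*N (u(N) = 2 + (-20 - 4*N) = -18 - 4*N)
16*((-2 + u(4)) + 0)**2 = 16*((-2 + (-18 - 4*4)) + 0)**2 = 16*((-2 + (-18 - 16)) + 0)**2 = 16*((-2 - 34) + 0)**2 = 16*(-36 + 0)**2 = 16*(-36)**2 = 16*1296 = 20736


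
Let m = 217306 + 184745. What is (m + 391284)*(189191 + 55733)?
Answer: 194306781540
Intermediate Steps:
m = 402051
(m + 391284)*(189191 + 55733) = (402051 + 391284)*(189191 + 55733) = 793335*244924 = 194306781540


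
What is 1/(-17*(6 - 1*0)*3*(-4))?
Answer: 1/1224 ≈ 0.00081699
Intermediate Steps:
1/(-17*(6 - 1*0)*3*(-4)) = 1/(-17*(6 + 0)*3*(-4)) = 1/(-102*3*(-4)) = 1/(-17*18*(-4)) = 1/(-306*(-4)) = 1/1224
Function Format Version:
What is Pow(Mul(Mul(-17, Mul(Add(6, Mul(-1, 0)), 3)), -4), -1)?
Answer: Rational(1, 1224) ≈ 0.00081699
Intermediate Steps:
Pow(Mul(Mul(-17, Mul(Add(6, Mul(-1, 0)), 3)), -4), -1) = Pow(Mul(Mul(-17, Mul(Add(6, 0), 3)), -4), -1) = Pow(Mul(Mul(-17, Mul(6, 3)), -4), -1) = Pow(Mul(Mul(-17, 18), -4), -1) = Pow(Mul(-306, -4), -1) = Pow(1224, -1) = Rational(1, 1224)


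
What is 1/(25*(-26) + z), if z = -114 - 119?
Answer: -1/883 ≈ -0.0011325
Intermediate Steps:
z = -233
1/(25*(-26) + z) = 1/(25*(-26) - 233) = 1/(-650 - 233) = 1/(-883) = -1/883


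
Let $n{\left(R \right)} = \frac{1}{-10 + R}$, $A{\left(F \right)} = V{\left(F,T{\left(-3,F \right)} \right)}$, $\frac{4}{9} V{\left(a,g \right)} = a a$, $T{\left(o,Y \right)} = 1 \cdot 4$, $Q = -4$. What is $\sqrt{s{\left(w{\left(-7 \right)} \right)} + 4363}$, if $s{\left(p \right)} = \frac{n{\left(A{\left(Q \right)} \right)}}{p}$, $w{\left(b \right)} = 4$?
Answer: $\frac{3 \sqrt{1310842}}{52} \approx 66.053$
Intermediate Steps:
$T{\left(o,Y \right)} = 4$
$V{\left(a,g \right)} = \frac{9 a^{2}}{4}$ ($V{\left(a,g \right)} = \frac{9 a a}{4} = \frac{9 a^{2}}{4}$)
$A{\left(F \right)} = \frac{9 F^{2}}{4}$
$s{\left(p \right)} = \frac{1}{26 p}$ ($s{\left(p \right)} = \frac{1}{\left(-10 + \frac{9 \left(-4\right)^{2}}{4}\right) p} = \frac{1}{\left(-10 + \frac{9}{4} \cdot 16\right) p} = \frac{1}{\left(-10 + 36\right) p} = \frac{1}{26 p}$)
$\sqrt{s{\left(w{\left(-7 \right)} \right)} + 4363} = \sqrt{\frac{1}{26 \cdot 4} + 4363} = \sqrt{\frac{1}{26} \cdot \frac{1}{4} + 4363} = \sqrt{\frac{1}{104} + 4363} = \sqrt{\frac{453753}{104}} = \frac{3 \sqrt{1310842}}{52}$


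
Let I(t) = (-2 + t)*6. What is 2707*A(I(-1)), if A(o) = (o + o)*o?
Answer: 1754136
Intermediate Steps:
I(t) = -12 + 6*t
A(o) = 2*o**2 (A(o) = (2*o)*o = 2*o**2)
2707*A(I(-1)) = 2707*(2*(-12 + 6*(-1))**2) = 2707*(2*(-12 - 6)**2) = 2707*(2*(-18)**2) = 2707*(2*324) = 2707*648 = 1754136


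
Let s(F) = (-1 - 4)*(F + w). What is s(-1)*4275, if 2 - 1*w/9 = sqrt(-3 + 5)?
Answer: -363375 + 192375*sqrt(2) ≈ -91316.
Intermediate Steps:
w = 18 - 9*sqrt(2) (w = 18 - 9*sqrt(-3 + 5) = 18 - 9*sqrt(2) ≈ 5.2721)
s(F) = -90 - 5*F + 45*sqrt(2) (s(F) = (-1 - 4)*(F + (18 - 9*sqrt(2))) = -5*(18 + F - 9*sqrt(2)) = -90 - 5*F + 45*sqrt(2))
s(-1)*4275 = (-90 - 5*(-1) + 45*sqrt(2))*4275 = (-90 + 5 + 45*sqrt(2))*4275 = (-85 + 45*sqrt(2))*4275 = -363375 + 192375*sqrt(2)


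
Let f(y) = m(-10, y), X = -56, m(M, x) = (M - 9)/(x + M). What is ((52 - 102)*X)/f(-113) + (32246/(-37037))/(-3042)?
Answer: 19401180905137/1070332263 ≈ 18126.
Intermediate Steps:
m(M, x) = (-9 + M)/(M + x)
f(y) = -19/(-10 + y) (f(y) = (-9 - 10)/(-10 + y) = -19/(-10 + y))
((52 - 102)*X)/f(-113) + (32246/(-37037))/(-3042) = ((52 - 102)*(-56))/((-19/(-10 - 113))) + (32246/(-37037))/(-3042) = (-50*(-56))/((-19/(-123))) + (32246*(-1/37037))*(-1/3042) = 2800/((-19*(-1/123))) - 32246/37037*(-1/3042) = 2800/(19/123) + 16123/56333277 = 2800*(123/19) + 16123/56333277 = 344400/19 + 16123/56333277 = 19401180905137/1070332263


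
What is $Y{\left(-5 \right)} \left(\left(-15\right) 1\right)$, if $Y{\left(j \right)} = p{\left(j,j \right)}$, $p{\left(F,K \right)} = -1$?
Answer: $15$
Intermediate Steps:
$Y{\left(j \right)} = -1$
$Y{\left(-5 \right)} \left(\left(-15\right) 1\right) = - \left(-15\right) 1 = \left(-1\right) \left(-15\right) = 15$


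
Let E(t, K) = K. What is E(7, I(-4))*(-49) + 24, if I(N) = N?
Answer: 220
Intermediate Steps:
E(7, I(-4))*(-49) + 24 = -4*(-49) + 24 = 196 + 24 = 220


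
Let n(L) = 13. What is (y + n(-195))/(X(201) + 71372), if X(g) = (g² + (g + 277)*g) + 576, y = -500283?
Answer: -500270/208427 ≈ -2.4002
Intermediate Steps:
X(g) = 576 + g² + g*(277 + g) (X(g) = (g² + (277 + g)*g) + 576 = (g² + g*(277 + g)) + 576 = 576 + g² + g*(277 + g))
(y + n(-195))/(X(201) + 71372) = (-500283 + 13)/((576 + 2*201² + 277*201) + 71372) = -500270/((576 + 2*40401 + 55677) + 71372) = -500270/((576 + 80802 + 55677) + 71372) = -500270/(137055 + 71372) = -500270/208427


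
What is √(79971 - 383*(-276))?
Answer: 69*√39 ≈ 430.90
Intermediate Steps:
√(79971 - 383*(-276)) = √(79971 + 105708) = √185679 = 69*√39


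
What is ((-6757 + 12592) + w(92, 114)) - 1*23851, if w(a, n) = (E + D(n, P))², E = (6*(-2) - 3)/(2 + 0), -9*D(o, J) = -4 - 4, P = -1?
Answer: -5823023/324 ≈ -17972.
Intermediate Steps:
D(o, J) = 8/9 (D(o, J) = -(-4 - 4)/9 = -⅑*(-8) = 8/9)
E = -15/2 (E = (-12 - 3)/2 = -15*½ = -15/2 ≈ -7.5000)
w(a, n) = 14161/324 (w(a, n) = (-15/2 + 8/9)² = (-119/18)² = 14161/324)
((-6757 + 12592) + w(92, 114)) - 1*23851 = ((-6757 + 12592) + 14161/324) - 1*23851 = (5835 + 14161/324) - 23851 = 1904701/324 - 23851 = -5823023/324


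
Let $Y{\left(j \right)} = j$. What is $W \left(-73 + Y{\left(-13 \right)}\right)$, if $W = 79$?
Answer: $-6794$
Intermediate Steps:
$W \left(-73 + Y{\left(-13 \right)}\right) = 79 \left(-73 - 13\right) = 79 \left(-86\right) = -6794$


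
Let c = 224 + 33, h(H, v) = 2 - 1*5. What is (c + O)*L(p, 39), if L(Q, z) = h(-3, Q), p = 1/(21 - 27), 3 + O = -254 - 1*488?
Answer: 1464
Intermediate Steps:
h(H, v) = -3 (h(H, v) = 2 - 5 = -3)
O = -745 (O = -3 + (-254 - 1*488) = -3 + (-254 - 488) = -3 - 742 = -745)
p = -⅙ (p = 1/(-6) = -⅙ ≈ -0.16667)
L(Q, z) = -3
c = 257
(c + O)*L(p, 39) = (257 - 745)*(-3) = -488*(-3) = 1464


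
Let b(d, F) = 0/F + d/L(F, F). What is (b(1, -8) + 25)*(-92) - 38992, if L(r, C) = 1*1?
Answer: -41384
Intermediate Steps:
L(r, C) = 1
b(d, F) = d (b(d, F) = 0/F + d/1 = 0 + d*1 = 0 + d = d)
(b(1, -8) + 25)*(-92) - 38992 = (1 + 25)*(-92) - 38992 = 26*(-92) - 38992 = -2392 - 38992 = -41384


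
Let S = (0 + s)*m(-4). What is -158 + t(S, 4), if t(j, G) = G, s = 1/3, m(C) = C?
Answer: -154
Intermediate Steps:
s = ⅓ ≈ 0.33333
S = -4/3 (S = (0 + ⅓)*(-4) = (⅓)*(-4) = -4/3 ≈ -1.3333)
-158 + t(S, 4) = -158 + 4 = -154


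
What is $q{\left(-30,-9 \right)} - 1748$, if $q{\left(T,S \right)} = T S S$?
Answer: $-4178$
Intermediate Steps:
$q{\left(T,S \right)} = T S^{2}$ ($q{\left(T,S \right)} = S T S = T S^{2}$)
$q{\left(-30,-9 \right)} - 1748 = - 30 \left(-9\right)^{2} - 1748 = \left(-30\right) 81 - 1748 = -2430 - 1748 = -4178$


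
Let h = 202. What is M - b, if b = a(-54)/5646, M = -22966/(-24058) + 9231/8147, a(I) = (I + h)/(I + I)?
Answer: 31191993941131/14939356092246 ≈ 2.0879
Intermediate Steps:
a(I) = (202 + I)/(2*I) (a(I) = (I + 202)/(I + I) = (202 + I)/((2*I)) = (202 + I)*(1/(2*I)) = (202 + I)/(2*I))
M = 204591700/98000263 (M = -22966*(-1/24058) + 9231*(1/8147) = 11483/12029 + 9231/8147 = 204591700/98000263 ≈ 2.0877)
b = -37/152442 (b = ((½)*(202 - 54)/(-54))/5646 = ((½)*(-1/54)*148)*(1/5646) = -37/27*1/5646 = -37/152442 ≈ -0.00024272)
M - b = 204591700/98000263 - 1*(-37/152442) = 204591700/98000263 + 37/152442 = 31191993941131/14939356092246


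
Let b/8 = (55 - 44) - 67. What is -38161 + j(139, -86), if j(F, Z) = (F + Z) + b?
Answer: -38556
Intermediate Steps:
b = -448 (b = 8*((55 - 44) - 67) = 8*(11 - 67) = 8*(-56) = -448)
j(F, Z) = -448 + F + Z (j(F, Z) = (F + Z) - 448 = -448 + F + Z)
-38161 + j(139, -86) = -38161 + (-448 + 139 - 86) = -38161 - 395 = -38556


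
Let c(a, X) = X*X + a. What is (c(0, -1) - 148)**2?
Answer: 21609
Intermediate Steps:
c(a, X) = a + X**2 (c(a, X) = X**2 + a = a + X**2)
(c(0, -1) - 148)**2 = ((0 + (-1)**2) - 148)**2 = ((0 + 1) - 148)**2 = (1 - 148)**2 = (-147)**2 = 21609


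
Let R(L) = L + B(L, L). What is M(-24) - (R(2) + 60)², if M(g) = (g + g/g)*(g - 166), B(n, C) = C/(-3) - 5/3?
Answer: 7289/9 ≈ 809.89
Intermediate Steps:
B(n, C) = -5/3 - C/3 (B(n, C) = C*(-⅓) - 5*⅓ = -C/3 - 5/3 = -5/3 - C/3)
R(L) = -5/3 + 2*L/3 (R(L) = L + (-5/3 - L/3) = -5/3 + 2*L/3)
M(g) = (1 + g)*(-166 + g) (M(g) = (g + 1)*(-166 + g) = (1 + g)*(-166 + g))
M(-24) - (R(2) + 60)² = (-166 + (-24)² - 165*(-24)) - ((-5/3 + (⅔)*2) + 60)² = (-166 + 576 + 3960) - ((-5/3 + 4/3) + 60)² = 4370 - (-⅓ + 60)² = 4370 - (179/3)² = 4370 - 1*32041/9 = 4370 - 32041/9 = 7289/9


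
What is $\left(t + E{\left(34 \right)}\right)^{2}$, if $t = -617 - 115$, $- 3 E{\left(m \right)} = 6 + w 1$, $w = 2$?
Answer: $\frac{4857616}{9} \approx 5.3974 \cdot 10^{5}$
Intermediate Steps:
$E{\left(m \right)} = - \frac{8}{3}$ ($E{\left(m \right)} = - \frac{6 + 2 \cdot 1}{3} = - \frac{6 + 2}{3} = \left(- \frac{1}{3}\right) 8 = - \frac{8}{3}$)
$t = -732$ ($t = -617 - 115 = -732$)
$\left(t + E{\left(34 \right)}\right)^{2} = \left(-732 - \frac{8}{3}\right)^{2} = \left(- \frac{2204}{3}\right)^{2} = \frac{4857616}{9}$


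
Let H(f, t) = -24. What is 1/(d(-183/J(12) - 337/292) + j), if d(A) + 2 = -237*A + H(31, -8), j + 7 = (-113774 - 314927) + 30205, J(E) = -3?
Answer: -292/120512043 ≈ -2.4230e-6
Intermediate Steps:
j = -398503 (j = -7 + ((-113774 - 314927) + 30205) = -7 + (-428701 + 30205) = -7 - 398496 = -398503)
d(A) = -26 - 237*A (d(A) = -2 + (-237*A - 24) = -2 + (-24 - 237*A) = -26 - 237*A)
1/(d(-183/J(12) - 337/292) + j) = 1/((-26 - 237*(-183/(-3) - 337/292)) - 398503) = 1/((-26 - 237*(-183*(-⅓) - 337*1/292)) - 398503) = 1/((-26 - 237*(61 - 337/292)) - 398503) = 1/((-26 - 237*17475/292) - 398503) = 1/((-26 - 4141575/292) - 398503) = 1/(-4149167/292 - 398503) = 1/(-120512043/292) = -292/120512043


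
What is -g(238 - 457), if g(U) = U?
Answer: 219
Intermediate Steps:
-g(238 - 457) = -(238 - 457) = -1*(-219) = 219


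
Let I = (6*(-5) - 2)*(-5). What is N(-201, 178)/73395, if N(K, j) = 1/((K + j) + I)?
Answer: 1/10055115 ≈ 9.9452e-8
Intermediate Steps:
I = 160 (I = (-30 - 2)*(-5) = -32*(-5) = 160)
N(K, j) = 1/(160 + K + j) (N(K, j) = 1/((K + j) + 160) = 1/(160 + K + j))
N(-201, 178)/73395 = 1/((160 - 201 + 178)*73395) = (1/73395)/137 = (1/137)*(1/73395) = 1/10055115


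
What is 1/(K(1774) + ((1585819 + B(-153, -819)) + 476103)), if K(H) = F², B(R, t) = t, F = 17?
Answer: 1/2061392 ≈ 4.8511e-7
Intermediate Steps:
K(H) = 289 (K(H) = 17² = 289)
1/(K(1774) + ((1585819 + B(-153, -819)) + 476103)) = 1/(289 + ((1585819 - 819) + 476103)) = 1/(289 + (1585000 + 476103)) = 1/(289 + 2061103) = 1/2061392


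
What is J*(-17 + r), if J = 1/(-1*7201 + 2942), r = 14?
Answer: 3/4259 ≈ 0.00070439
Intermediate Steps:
J = -1/4259 (J = 1/(-7201 + 2942) = 1/(-4259) = -1/4259 ≈ -0.00023480)
J*(-17 + r) = -(-17 + 14)/4259 = -1/4259*(-3) = 3/4259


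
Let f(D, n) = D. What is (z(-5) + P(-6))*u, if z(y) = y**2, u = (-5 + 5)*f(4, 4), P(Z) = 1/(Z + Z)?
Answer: 0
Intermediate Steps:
P(Z) = 1/(2*Z)
u = 0 (u = (-5 + 5)*4 = 0*4 = 0)
(z(-5) + P(-6))*u = ((-5)**2 + (1/2)/(-6))*0 = (25 + (1/2)*(-1/6))*0 = (25 - 1/12)*0 = (299/12)*0 = 0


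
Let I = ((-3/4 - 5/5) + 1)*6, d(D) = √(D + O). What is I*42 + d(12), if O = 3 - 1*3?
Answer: -189 + 2*√3 ≈ -185.54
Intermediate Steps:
O = 0 (O = 3 - 3 = 0)
d(D) = √D (d(D) = √(D + 0) = √D)
I = -9/2 (I = ((-3*¼ - 5*⅕) + 1)*6 = ((-¾ - 1) + 1)*6 = (-7/4 + 1)*6 = -¾*6 = -9/2 ≈ -4.5000)
I*42 + d(12) = -9/2*42 + √12 = -189 + 2*√3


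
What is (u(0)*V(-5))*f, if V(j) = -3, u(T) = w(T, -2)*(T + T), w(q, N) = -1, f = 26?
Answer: 0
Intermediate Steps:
u(T) = -2*T (u(T) = -(T + T) = -2*T)
(u(0)*V(-5))*f = (-2*0*(-3))*26 = (0*(-3))*26 = 0*26 = 0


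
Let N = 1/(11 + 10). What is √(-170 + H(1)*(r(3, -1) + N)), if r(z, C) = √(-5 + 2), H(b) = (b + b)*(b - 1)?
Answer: I*√170 ≈ 13.038*I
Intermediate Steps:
H(b) = 2*b*(-1 + b) (H(b) = (2*b)*(-1 + b) = 2*b*(-1 + b))
r(z, C) = I*√3 (r(z, C) = √(-3) = I*√3)
N = 1/21 ≈ 0.047619
√(-170 + H(1)*(r(3, -1) + N)) = √(-170 + (2*1*(-1 + 1))*(I*√3 + 1/21)) = √(-170 + (2*1*0)*(1/21 + I*√3)) = √(-170 + 0*(1/21 + I*√3)) = √(-170 + 0) = √(-170) = I*√170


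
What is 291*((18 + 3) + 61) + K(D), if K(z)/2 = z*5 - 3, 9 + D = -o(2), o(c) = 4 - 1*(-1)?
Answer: 23716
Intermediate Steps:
o(c) = 5 (o(c) = 4 + 1 = 5)
D = -14 (D = -9 - 1*5 = -9 - 5 = -14)
K(z) = -6 + 10*z (K(z) = 2*(z*5 - 3) = 2*(5*z - 3) = 2*(-3 + 5*z) = -6 + 10*z)
291*((18 + 3) + 61) + K(D) = 291*((18 + 3) + 61) + (-6 + 10*(-14)) = 291*(21 + 61) + (-6 - 140) = 291*82 - 146 = 23862 - 146 = 23716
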